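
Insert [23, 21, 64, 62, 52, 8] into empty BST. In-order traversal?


Insert 23: root
Insert 21: L from 23
Insert 64: R from 23
Insert 62: R from 23 -> L from 64
Insert 52: R from 23 -> L from 64 -> L from 62
Insert 8: L from 23 -> L from 21

In-order: [8, 21, 23, 52, 62, 64]


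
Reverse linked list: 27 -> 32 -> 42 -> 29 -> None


Step 1: curr=27, set curr.next=prev(None) | reversed so far: 27
Step 2: curr=32, set curr.next=prev(27) | reversed so far: 32 -> 27
Step 3: curr=42, set curr.next=prev(32) | reversed so far: 42 -> 32 -> 27
Step 4: curr=29, set curr.next=prev(42) | reversed so far: 29 -> 42 -> 32 -> 27

29 -> 42 -> 32 -> 27 -> None


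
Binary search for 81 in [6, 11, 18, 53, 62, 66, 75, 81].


Step 1: lo=0, hi=7, mid=3, val=53
Step 2: lo=4, hi=7, mid=5, val=66
Step 3: lo=6, hi=7, mid=6, val=75
Step 4: lo=7, hi=7, mid=7, val=81

Found at index 7


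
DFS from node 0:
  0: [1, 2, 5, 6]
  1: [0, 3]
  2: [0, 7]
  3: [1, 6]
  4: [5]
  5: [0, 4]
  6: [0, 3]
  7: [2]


Visit 0, push [6, 5, 2, 1]
Visit 1, push [3]
Visit 3, push [6]
Visit 6, push []
Visit 2, push [7]
Visit 7, push []
Visit 5, push [4]
Visit 4, push []

DFS order: [0, 1, 3, 6, 2, 7, 5, 4]


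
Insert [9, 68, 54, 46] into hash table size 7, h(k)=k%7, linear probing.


Insert 9: h=2 -> slot 2
Insert 68: h=5 -> slot 5
Insert 54: h=5, 1 probes -> slot 6
Insert 46: h=4 -> slot 4

Table: [None, None, 9, None, 46, 68, 54]


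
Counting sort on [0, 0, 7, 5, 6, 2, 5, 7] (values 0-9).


Input: [0, 0, 7, 5, 6, 2, 5, 7]
Counts: [2, 0, 1, 0, 0, 2, 1, 2, 0, 0]

Sorted: [0, 0, 2, 5, 5, 6, 7, 7]


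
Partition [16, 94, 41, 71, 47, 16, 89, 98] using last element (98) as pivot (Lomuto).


Pivot: 98
  16 <= 98: advance i (no swap)
  94 <= 98: advance i (no swap)
  41 <= 98: advance i (no swap)
  71 <= 98: advance i (no swap)
  47 <= 98: advance i (no swap)
  16 <= 98: advance i (no swap)
  89 <= 98: advance i (no swap)
Place pivot at 7: [16, 94, 41, 71, 47, 16, 89, 98]

Partitioned: [16, 94, 41, 71, 47, 16, 89, 98]


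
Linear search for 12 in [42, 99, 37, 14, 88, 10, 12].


i=0: 42!=12
i=1: 99!=12
i=2: 37!=12
i=3: 14!=12
i=4: 88!=12
i=5: 10!=12
i=6: 12==12 found!

Found at 6, 7 comps


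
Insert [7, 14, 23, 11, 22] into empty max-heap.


Insert 7: [7]
Insert 14: [14, 7]
Insert 23: [23, 7, 14]
Insert 11: [23, 11, 14, 7]
Insert 22: [23, 22, 14, 7, 11]

Final heap: [23, 22, 14, 7, 11]


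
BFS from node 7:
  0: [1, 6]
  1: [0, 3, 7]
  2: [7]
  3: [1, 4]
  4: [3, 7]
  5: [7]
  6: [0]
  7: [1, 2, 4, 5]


Visit 7, enqueue [1, 2, 4, 5]
Visit 1, enqueue [0, 3]
Visit 2, enqueue []
Visit 4, enqueue []
Visit 5, enqueue []
Visit 0, enqueue [6]
Visit 3, enqueue []
Visit 6, enqueue []

BFS order: [7, 1, 2, 4, 5, 0, 3, 6]


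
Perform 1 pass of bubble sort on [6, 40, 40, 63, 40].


Initial: [6, 40, 40, 63, 40]
Pass 1: [6, 40, 40, 40, 63] (1 swaps)

After 1 pass: [6, 40, 40, 40, 63]


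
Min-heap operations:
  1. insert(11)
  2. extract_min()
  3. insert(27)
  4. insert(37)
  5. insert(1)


insert(11) -> [11]
extract_min()->11, []
insert(27) -> [27]
insert(37) -> [27, 37]
insert(1) -> [1, 37, 27]

Final heap: [1, 37, 27]


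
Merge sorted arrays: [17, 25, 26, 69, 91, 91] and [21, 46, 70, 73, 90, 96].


Take 17 from A
Take 21 from B
Take 25 from A
Take 26 from A
Take 46 from B
Take 69 from A
Take 70 from B
Take 73 from B
Take 90 from B
Take 91 from A
Take 91 from A

Merged: [17, 21, 25, 26, 46, 69, 70, 73, 90, 91, 91, 96]


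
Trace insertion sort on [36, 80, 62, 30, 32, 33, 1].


Initial: [36, 80, 62, 30, 32, 33, 1]
Insert 80: [36, 80, 62, 30, 32, 33, 1]
Insert 62: [36, 62, 80, 30, 32, 33, 1]
Insert 30: [30, 36, 62, 80, 32, 33, 1]
Insert 32: [30, 32, 36, 62, 80, 33, 1]
Insert 33: [30, 32, 33, 36, 62, 80, 1]
Insert 1: [1, 30, 32, 33, 36, 62, 80]

Sorted: [1, 30, 32, 33, 36, 62, 80]


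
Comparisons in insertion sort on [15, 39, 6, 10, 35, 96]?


Algorithm: insertion sort
Input: [15, 39, 6, 10, 35, 96]
Sorted: [6, 10, 15, 35, 39, 96]

9


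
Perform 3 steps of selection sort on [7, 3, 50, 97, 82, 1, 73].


Initial: [7, 3, 50, 97, 82, 1, 73]
Step 1: min=1 at 5
  Swap: [1, 3, 50, 97, 82, 7, 73]
Step 2: min=3 at 1
  Swap: [1, 3, 50, 97, 82, 7, 73]
Step 3: min=7 at 5
  Swap: [1, 3, 7, 97, 82, 50, 73]

After 3 steps: [1, 3, 7, 97, 82, 50, 73]


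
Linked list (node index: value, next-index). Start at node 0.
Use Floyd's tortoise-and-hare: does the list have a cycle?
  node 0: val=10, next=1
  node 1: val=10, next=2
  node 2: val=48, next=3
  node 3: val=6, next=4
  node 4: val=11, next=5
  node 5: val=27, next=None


Floyd's tortoise (slow, +1) and hare (fast, +2):
  init: slow=0, fast=0
  step 1: slow=1, fast=2
  step 2: slow=2, fast=4
  step 3: fast 4->5->None, no cycle

Cycle: no


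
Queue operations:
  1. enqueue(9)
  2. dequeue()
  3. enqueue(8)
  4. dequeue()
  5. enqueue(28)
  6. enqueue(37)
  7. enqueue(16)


enqueue(9) -> [9]
dequeue()->9, []
enqueue(8) -> [8]
dequeue()->8, []
enqueue(28) -> [28]
enqueue(37) -> [28, 37]
enqueue(16) -> [28, 37, 16]

Final queue: [28, 37, 16]


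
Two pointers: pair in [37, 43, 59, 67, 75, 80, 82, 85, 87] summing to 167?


lo=0(37)+hi=8(87)=124
lo=1(43)+hi=8(87)=130
lo=2(59)+hi=8(87)=146
lo=3(67)+hi=8(87)=154
lo=4(75)+hi=8(87)=162
lo=5(80)+hi=8(87)=167

Yes: 80+87=167


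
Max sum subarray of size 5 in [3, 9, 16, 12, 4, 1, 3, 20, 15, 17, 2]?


[0:5]: 44
[1:6]: 42
[2:7]: 36
[3:8]: 40
[4:9]: 43
[5:10]: 56
[6:11]: 57

Max: 57 at [6:11]


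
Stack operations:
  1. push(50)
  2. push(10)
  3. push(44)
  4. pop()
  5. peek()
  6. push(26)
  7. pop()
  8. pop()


push(50) -> [50]
push(10) -> [50, 10]
push(44) -> [50, 10, 44]
pop()->44, [50, 10]
peek()->10
push(26) -> [50, 10, 26]
pop()->26, [50, 10]
pop()->10, [50]

Final stack: [50]


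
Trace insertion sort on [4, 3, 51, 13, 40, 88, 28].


Initial: [4, 3, 51, 13, 40, 88, 28]
Insert 3: [3, 4, 51, 13, 40, 88, 28]
Insert 51: [3, 4, 51, 13, 40, 88, 28]
Insert 13: [3, 4, 13, 51, 40, 88, 28]
Insert 40: [3, 4, 13, 40, 51, 88, 28]
Insert 88: [3, 4, 13, 40, 51, 88, 28]
Insert 28: [3, 4, 13, 28, 40, 51, 88]

Sorted: [3, 4, 13, 28, 40, 51, 88]


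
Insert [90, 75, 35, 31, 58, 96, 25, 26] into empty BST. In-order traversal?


Insert 90: root
Insert 75: L from 90
Insert 35: L from 90 -> L from 75
Insert 31: L from 90 -> L from 75 -> L from 35
Insert 58: L from 90 -> L from 75 -> R from 35
Insert 96: R from 90
Insert 25: L from 90 -> L from 75 -> L from 35 -> L from 31
Insert 26: L from 90 -> L from 75 -> L from 35 -> L from 31 -> R from 25

In-order: [25, 26, 31, 35, 58, 75, 90, 96]


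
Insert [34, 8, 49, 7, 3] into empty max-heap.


Insert 34: [34]
Insert 8: [34, 8]
Insert 49: [49, 8, 34]
Insert 7: [49, 8, 34, 7]
Insert 3: [49, 8, 34, 7, 3]

Final heap: [49, 8, 34, 7, 3]


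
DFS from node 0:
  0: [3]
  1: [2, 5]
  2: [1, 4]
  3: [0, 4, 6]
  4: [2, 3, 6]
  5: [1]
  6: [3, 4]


Visit 0, push [3]
Visit 3, push [6, 4]
Visit 4, push [6, 2]
Visit 2, push [1]
Visit 1, push [5]
Visit 5, push []
Visit 6, push []

DFS order: [0, 3, 4, 2, 1, 5, 6]


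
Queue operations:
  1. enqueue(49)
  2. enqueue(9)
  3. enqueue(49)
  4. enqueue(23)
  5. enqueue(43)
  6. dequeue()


enqueue(49) -> [49]
enqueue(9) -> [49, 9]
enqueue(49) -> [49, 9, 49]
enqueue(23) -> [49, 9, 49, 23]
enqueue(43) -> [49, 9, 49, 23, 43]
dequeue()->49, [9, 49, 23, 43]

Final queue: [9, 49, 23, 43]


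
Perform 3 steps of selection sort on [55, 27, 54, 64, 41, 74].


Initial: [55, 27, 54, 64, 41, 74]
Step 1: min=27 at 1
  Swap: [27, 55, 54, 64, 41, 74]
Step 2: min=41 at 4
  Swap: [27, 41, 54, 64, 55, 74]
Step 3: min=54 at 2
  Swap: [27, 41, 54, 64, 55, 74]

After 3 steps: [27, 41, 54, 64, 55, 74]


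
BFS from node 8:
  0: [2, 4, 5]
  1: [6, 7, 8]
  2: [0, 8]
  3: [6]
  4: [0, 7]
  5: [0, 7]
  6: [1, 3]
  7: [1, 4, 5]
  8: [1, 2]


Visit 8, enqueue [1, 2]
Visit 1, enqueue [6, 7]
Visit 2, enqueue [0]
Visit 6, enqueue [3]
Visit 7, enqueue [4, 5]
Visit 0, enqueue []
Visit 3, enqueue []
Visit 4, enqueue []
Visit 5, enqueue []

BFS order: [8, 1, 2, 6, 7, 0, 3, 4, 5]


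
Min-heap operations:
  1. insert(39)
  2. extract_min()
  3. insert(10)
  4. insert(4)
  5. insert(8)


insert(39) -> [39]
extract_min()->39, []
insert(10) -> [10]
insert(4) -> [4, 10]
insert(8) -> [4, 10, 8]

Final heap: [4, 10, 8]


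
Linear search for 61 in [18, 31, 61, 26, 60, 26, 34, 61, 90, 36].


i=0: 18!=61
i=1: 31!=61
i=2: 61==61 found!

Found at 2, 3 comps


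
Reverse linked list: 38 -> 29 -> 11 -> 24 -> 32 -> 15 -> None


Step 1: curr=38, set curr.next=prev(None) | reversed so far: 38
Step 2: curr=29, set curr.next=prev(38) | reversed so far: 29 -> 38
Step 3: curr=11, set curr.next=prev(29) | reversed so far: 11 -> 29 -> 38
Step 4: curr=24, set curr.next=prev(11) | reversed so far: 24 -> 11 -> 29 -> 38
Step 5: curr=32, set curr.next=prev(24) | reversed so far: 32 -> 24 -> 11 -> 29 -> 38
Step 6: curr=15, set curr.next=prev(32) | reversed so far: 15 -> 32 -> 24 -> 11 -> 29 -> 38

15 -> 32 -> 24 -> 11 -> 29 -> 38 -> None


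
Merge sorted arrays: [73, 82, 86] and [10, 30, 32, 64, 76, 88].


Take 10 from B
Take 30 from B
Take 32 from B
Take 64 from B
Take 73 from A
Take 76 from B
Take 82 from A
Take 86 from A

Merged: [10, 30, 32, 64, 73, 76, 82, 86, 88]


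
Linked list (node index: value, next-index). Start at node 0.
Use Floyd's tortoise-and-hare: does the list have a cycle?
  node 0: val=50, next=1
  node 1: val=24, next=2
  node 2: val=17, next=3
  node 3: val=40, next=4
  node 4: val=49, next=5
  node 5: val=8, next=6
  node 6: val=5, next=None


Floyd's tortoise (slow, +1) and hare (fast, +2):
  init: slow=0, fast=0
  step 1: slow=1, fast=2
  step 2: slow=2, fast=4
  step 3: slow=3, fast=6
  step 4: fast -> None, no cycle

Cycle: no


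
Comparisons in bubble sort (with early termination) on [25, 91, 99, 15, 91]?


Algorithm: bubble sort (with early termination)
Input: [25, 91, 99, 15, 91]
Sorted: [15, 25, 91, 91, 99]

10


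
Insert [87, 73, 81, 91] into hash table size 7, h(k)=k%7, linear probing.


Insert 87: h=3 -> slot 3
Insert 73: h=3, 1 probes -> slot 4
Insert 81: h=4, 1 probes -> slot 5
Insert 91: h=0 -> slot 0

Table: [91, None, None, 87, 73, 81, None]


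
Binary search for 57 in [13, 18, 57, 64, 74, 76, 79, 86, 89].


Step 1: lo=0, hi=8, mid=4, val=74
Step 2: lo=0, hi=3, mid=1, val=18
Step 3: lo=2, hi=3, mid=2, val=57

Found at index 2


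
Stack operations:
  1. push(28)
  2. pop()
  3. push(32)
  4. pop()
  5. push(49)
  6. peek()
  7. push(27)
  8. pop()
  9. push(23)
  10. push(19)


push(28) -> [28]
pop()->28, []
push(32) -> [32]
pop()->32, []
push(49) -> [49]
peek()->49
push(27) -> [49, 27]
pop()->27, [49]
push(23) -> [49, 23]
push(19) -> [49, 23, 19]

Final stack: [49, 23, 19]


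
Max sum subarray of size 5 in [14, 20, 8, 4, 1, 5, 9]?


[0:5]: 47
[1:6]: 38
[2:7]: 27

Max: 47 at [0:5]


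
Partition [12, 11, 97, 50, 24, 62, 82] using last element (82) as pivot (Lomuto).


Pivot: 82
  12 <= 82: advance i (no swap)
  11 <= 82: advance i (no swap)
  50 <= 82: swap -> [12, 11, 50, 97, 24, 62, 82]
  24 <= 82: swap -> [12, 11, 50, 24, 97, 62, 82]
  62 <= 82: swap -> [12, 11, 50, 24, 62, 97, 82]
Place pivot at 5: [12, 11, 50, 24, 62, 82, 97]

Partitioned: [12, 11, 50, 24, 62, 82, 97]


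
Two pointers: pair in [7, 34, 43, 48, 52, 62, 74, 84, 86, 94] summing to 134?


lo=0(7)+hi=9(94)=101
lo=1(34)+hi=9(94)=128
lo=2(43)+hi=9(94)=137
lo=2(43)+hi=8(86)=129
lo=3(48)+hi=8(86)=134

Yes: 48+86=134


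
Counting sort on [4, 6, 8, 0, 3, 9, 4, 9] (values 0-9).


Input: [4, 6, 8, 0, 3, 9, 4, 9]
Counts: [1, 0, 0, 1, 2, 0, 1, 0, 1, 2]

Sorted: [0, 3, 4, 4, 6, 8, 9, 9]


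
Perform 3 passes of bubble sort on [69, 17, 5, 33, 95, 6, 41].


Initial: [69, 17, 5, 33, 95, 6, 41]
Pass 1: [17, 5, 33, 69, 6, 41, 95] (5 swaps)
Pass 2: [5, 17, 33, 6, 41, 69, 95] (3 swaps)
Pass 3: [5, 17, 6, 33, 41, 69, 95] (1 swaps)

After 3 passes: [5, 17, 6, 33, 41, 69, 95]


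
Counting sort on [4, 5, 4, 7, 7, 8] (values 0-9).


Input: [4, 5, 4, 7, 7, 8]
Counts: [0, 0, 0, 0, 2, 1, 0, 2, 1, 0]

Sorted: [4, 4, 5, 7, 7, 8]


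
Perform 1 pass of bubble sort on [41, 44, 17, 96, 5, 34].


Initial: [41, 44, 17, 96, 5, 34]
Pass 1: [41, 17, 44, 5, 34, 96] (3 swaps)

After 1 pass: [41, 17, 44, 5, 34, 96]


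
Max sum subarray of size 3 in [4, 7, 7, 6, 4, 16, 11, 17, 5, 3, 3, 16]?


[0:3]: 18
[1:4]: 20
[2:5]: 17
[3:6]: 26
[4:7]: 31
[5:8]: 44
[6:9]: 33
[7:10]: 25
[8:11]: 11
[9:12]: 22

Max: 44 at [5:8]


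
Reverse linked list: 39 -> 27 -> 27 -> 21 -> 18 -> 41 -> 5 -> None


Step 1: curr=39, set curr.next=prev(None) | reversed so far: 39
Step 2: curr=27, set curr.next=prev(39) | reversed so far: 27 -> 39
Step 3: curr=27, set curr.next=prev(27) | reversed so far: 27 -> 27 -> 39
Step 4: curr=21, set curr.next=prev(27) | reversed so far: 21 -> 27 -> 27 -> 39
Step 5: curr=18, set curr.next=prev(21) | reversed so far: 18 -> 21 -> 27 -> 27 -> 39
Step 6: curr=41, set curr.next=prev(18) | reversed so far: 41 -> 18 -> 21 -> 27 -> 27 -> 39
Step 7: curr=5, set curr.next=prev(41) | reversed so far: 5 -> 41 -> 18 -> 21 -> 27 -> 27 -> 39

5 -> 41 -> 18 -> 21 -> 27 -> 27 -> 39 -> None


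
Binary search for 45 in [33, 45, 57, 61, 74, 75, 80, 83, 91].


Step 1: lo=0, hi=8, mid=4, val=74
Step 2: lo=0, hi=3, mid=1, val=45

Found at index 1


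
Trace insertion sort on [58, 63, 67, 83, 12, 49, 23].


Initial: [58, 63, 67, 83, 12, 49, 23]
Insert 63: [58, 63, 67, 83, 12, 49, 23]
Insert 67: [58, 63, 67, 83, 12, 49, 23]
Insert 83: [58, 63, 67, 83, 12, 49, 23]
Insert 12: [12, 58, 63, 67, 83, 49, 23]
Insert 49: [12, 49, 58, 63, 67, 83, 23]
Insert 23: [12, 23, 49, 58, 63, 67, 83]

Sorted: [12, 23, 49, 58, 63, 67, 83]


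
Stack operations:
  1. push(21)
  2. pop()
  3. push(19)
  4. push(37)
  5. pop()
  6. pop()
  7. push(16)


push(21) -> [21]
pop()->21, []
push(19) -> [19]
push(37) -> [19, 37]
pop()->37, [19]
pop()->19, []
push(16) -> [16]

Final stack: [16]


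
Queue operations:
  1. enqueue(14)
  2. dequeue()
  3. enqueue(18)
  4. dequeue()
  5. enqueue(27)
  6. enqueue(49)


enqueue(14) -> [14]
dequeue()->14, []
enqueue(18) -> [18]
dequeue()->18, []
enqueue(27) -> [27]
enqueue(49) -> [27, 49]

Final queue: [27, 49]


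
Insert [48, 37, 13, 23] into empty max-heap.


Insert 48: [48]
Insert 37: [48, 37]
Insert 13: [48, 37, 13]
Insert 23: [48, 37, 13, 23]

Final heap: [48, 37, 13, 23]


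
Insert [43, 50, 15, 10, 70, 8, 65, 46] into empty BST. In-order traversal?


Insert 43: root
Insert 50: R from 43
Insert 15: L from 43
Insert 10: L from 43 -> L from 15
Insert 70: R from 43 -> R from 50
Insert 8: L from 43 -> L from 15 -> L from 10
Insert 65: R from 43 -> R from 50 -> L from 70
Insert 46: R from 43 -> L from 50

In-order: [8, 10, 15, 43, 46, 50, 65, 70]


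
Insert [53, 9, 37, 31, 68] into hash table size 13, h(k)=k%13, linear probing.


Insert 53: h=1 -> slot 1
Insert 9: h=9 -> slot 9
Insert 37: h=11 -> slot 11
Insert 31: h=5 -> slot 5
Insert 68: h=3 -> slot 3

Table: [None, 53, None, 68, None, 31, None, None, None, 9, None, 37, None]


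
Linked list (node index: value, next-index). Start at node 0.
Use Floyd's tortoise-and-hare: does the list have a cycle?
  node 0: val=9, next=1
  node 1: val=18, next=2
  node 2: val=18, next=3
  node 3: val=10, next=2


Floyd's tortoise (slow, +1) and hare (fast, +2):
  init: slow=0, fast=0
  step 1: slow=1, fast=2
  step 2: slow=2, fast=2
  slow == fast at node 2: cycle detected

Cycle: yes


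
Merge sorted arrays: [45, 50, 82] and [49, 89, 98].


Take 45 from A
Take 49 from B
Take 50 from A
Take 82 from A

Merged: [45, 49, 50, 82, 89, 98]


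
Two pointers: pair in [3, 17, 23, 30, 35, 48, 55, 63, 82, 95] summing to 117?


lo=0(3)+hi=9(95)=98
lo=1(17)+hi=9(95)=112
lo=2(23)+hi=9(95)=118
lo=2(23)+hi=8(82)=105
lo=3(30)+hi=8(82)=112
lo=4(35)+hi=8(82)=117

Yes: 35+82=117


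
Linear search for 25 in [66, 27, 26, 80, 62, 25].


i=0: 66!=25
i=1: 27!=25
i=2: 26!=25
i=3: 80!=25
i=4: 62!=25
i=5: 25==25 found!

Found at 5, 6 comps


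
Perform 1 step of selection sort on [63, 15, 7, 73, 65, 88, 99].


Initial: [63, 15, 7, 73, 65, 88, 99]
Step 1: min=7 at 2
  Swap: [7, 15, 63, 73, 65, 88, 99]

After 1 step: [7, 15, 63, 73, 65, 88, 99]


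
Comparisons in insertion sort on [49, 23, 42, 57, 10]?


Algorithm: insertion sort
Input: [49, 23, 42, 57, 10]
Sorted: [10, 23, 42, 49, 57]

8


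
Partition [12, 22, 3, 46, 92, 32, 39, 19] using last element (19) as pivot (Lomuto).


Pivot: 19
  12 <= 19: advance i (no swap)
  3 <= 19: swap -> [12, 3, 22, 46, 92, 32, 39, 19]
Place pivot at 2: [12, 3, 19, 46, 92, 32, 39, 22]

Partitioned: [12, 3, 19, 46, 92, 32, 39, 22]


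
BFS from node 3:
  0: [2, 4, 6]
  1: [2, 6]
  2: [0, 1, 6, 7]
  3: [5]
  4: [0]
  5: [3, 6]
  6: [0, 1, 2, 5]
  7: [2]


Visit 3, enqueue [5]
Visit 5, enqueue [6]
Visit 6, enqueue [0, 1, 2]
Visit 0, enqueue [4]
Visit 1, enqueue []
Visit 2, enqueue [7]
Visit 4, enqueue []
Visit 7, enqueue []

BFS order: [3, 5, 6, 0, 1, 2, 4, 7]


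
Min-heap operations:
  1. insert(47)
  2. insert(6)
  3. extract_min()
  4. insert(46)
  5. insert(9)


insert(47) -> [47]
insert(6) -> [6, 47]
extract_min()->6, [47]
insert(46) -> [46, 47]
insert(9) -> [9, 47, 46]

Final heap: [9, 47, 46]


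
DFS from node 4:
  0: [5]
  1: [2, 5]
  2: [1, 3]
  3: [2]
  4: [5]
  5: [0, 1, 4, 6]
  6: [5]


Visit 4, push [5]
Visit 5, push [6, 1, 0]
Visit 0, push []
Visit 1, push [2]
Visit 2, push [3]
Visit 3, push []
Visit 6, push []

DFS order: [4, 5, 0, 1, 2, 3, 6]


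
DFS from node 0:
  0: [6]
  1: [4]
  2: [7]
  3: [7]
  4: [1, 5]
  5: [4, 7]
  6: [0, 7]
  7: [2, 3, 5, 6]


Visit 0, push [6]
Visit 6, push [7]
Visit 7, push [5, 3, 2]
Visit 2, push []
Visit 3, push []
Visit 5, push [4]
Visit 4, push [1]
Visit 1, push []

DFS order: [0, 6, 7, 2, 3, 5, 4, 1]


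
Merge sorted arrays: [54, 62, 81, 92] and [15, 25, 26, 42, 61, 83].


Take 15 from B
Take 25 from B
Take 26 from B
Take 42 from B
Take 54 from A
Take 61 from B
Take 62 from A
Take 81 from A
Take 83 from B

Merged: [15, 25, 26, 42, 54, 61, 62, 81, 83, 92]


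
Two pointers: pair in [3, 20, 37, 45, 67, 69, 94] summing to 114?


lo=0(3)+hi=6(94)=97
lo=1(20)+hi=6(94)=114

Yes: 20+94=114


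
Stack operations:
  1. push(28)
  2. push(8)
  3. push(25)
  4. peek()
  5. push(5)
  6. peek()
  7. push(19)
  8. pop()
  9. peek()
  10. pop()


push(28) -> [28]
push(8) -> [28, 8]
push(25) -> [28, 8, 25]
peek()->25
push(5) -> [28, 8, 25, 5]
peek()->5
push(19) -> [28, 8, 25, 5, 19]
pop()->19, [28, 8, 25, 5]
peek()->5
pop()->5, [28, 8, 25]

Final stack: [28, 8, 25]


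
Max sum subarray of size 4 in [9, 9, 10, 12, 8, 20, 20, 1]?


[0:4]: 40
[1:5]: 39
[2:6]: 50
[3:7]: 60
[4:8]: 49

Max: 60 at [3:7]


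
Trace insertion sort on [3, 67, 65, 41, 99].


Initial: [3, 67, 65, 41, 99]
Insert 67: [3, 67, 65, 41, 99]
Insert 65: [3, 65, 67, 41, 99]
Insert 41: [3, 41, 65, 67, 99]
Insert 99: [3, 41, 65, 67, 99]

Sorted: [3, 41, 65, 67, 99]


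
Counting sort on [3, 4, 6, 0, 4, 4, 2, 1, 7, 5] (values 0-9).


Input: [3, 4, 6, 0, 4, 4, 2, 1, 7, 5]
Counts: [1, 1, 1, 1, 3, 1, 1, 1, 0, 0]

Sorted: [0, 1, 2, 3, 4, 4, 4, 5, 6, 7]


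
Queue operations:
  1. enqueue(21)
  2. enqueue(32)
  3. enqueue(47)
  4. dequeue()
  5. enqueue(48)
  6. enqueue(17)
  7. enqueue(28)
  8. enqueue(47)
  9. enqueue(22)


enqueue(21) -> [21]
enqueue(32) -> [21, 32]
enqueue(47) -> [21, 32, 47]
dequeue()->21, [32, 47]
enqueue(48) -> [32, 47, 48]
enqueue(17) -> [32, 47, 48, 17]
enqueue(28) -> [32, 47, 48, 17, 28]
enqueue(47) -> [32, 47, 48, 17, 28, 47]
enqueue(22) -> [32, 47, 48, 17, 28, 47, 22]

Final queue: [32, 47, 48, 17, 28, 47, 22]


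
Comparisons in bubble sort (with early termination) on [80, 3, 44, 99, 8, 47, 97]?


Algorithm: bubble sort (with early termination)
Input: [80, 3, 44, 99, 8, 47, 97]
Sorted: [3, 8, 44, 47, 80, 97, 99]

18


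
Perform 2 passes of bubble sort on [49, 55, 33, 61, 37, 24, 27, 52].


Initial: [49, 55, 33, 61, 37, 24, 27, 52]
Pass 1: [49, 33, 55, 37, 24, 27, 52, 61] (5 swaps)
Pass 2: [33, 49, 37, 24, 27, 52, 55, 61] (5 swaps)

After 2 passes: [33, 49, 37, 24, 27, 52, 55, 61]


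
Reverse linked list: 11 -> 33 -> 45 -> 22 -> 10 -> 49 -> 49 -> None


Step 1: curr=11, set curr.next=prev(None) | reversed so far: 11
Step 2: curr=33, set curr.next=prev(11) | reversed so far: 33 -> 11
Step 3: curr=45, set curr.next=prev(33) | reversed so far: 45 -> 33 -> 11
Step 4: curr=22, set curr.next=prev(45) | reversed so far: 22 -> 45 -> 33 -> 11
Step 5: curr=10, set curr.next=prev(22) | reversed so far: 10 -> 22 -> 45 -> 33 -> 11
Step 6: curr=49, set curr.next=prev(10) | reversed so far: 49 -> 10 -> 22 -> 45 -> 33 -> 11
Step 7: curr=49, set curr.next=prev(49) | reversed so far: 49 -> 49 -> 10 -> 22 -> 45 -> 33 -> 11

49 -> 49 -> 10 -> 22 -> 45 -> 33 -> 11 -> None


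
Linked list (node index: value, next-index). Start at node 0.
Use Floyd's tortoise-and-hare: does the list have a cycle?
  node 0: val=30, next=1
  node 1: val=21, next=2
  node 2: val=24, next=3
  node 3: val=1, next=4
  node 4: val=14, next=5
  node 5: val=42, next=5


Floyd's tortoise (slow, +1) and hare (fast, +2):
  init: slow=0, fast=0
  step 1: slow=1, fast=2
  step 2: slow=2, fast=4
  step 3: slow=3, fast=5
  step 4: slow=4, fast=5
  step 5: slow=5, fast=5
  slow == fast at node 5: cycle detected

Cycle: yes


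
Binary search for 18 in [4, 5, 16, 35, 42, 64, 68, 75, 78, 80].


Step 1: lo=0, hi=9, mid=4, val=42
Step 2: lo=0, hi=3, mid=1, val=5
Step 3: lo=2, hi=3, mid=2, val=16
Step 4: lo=3, hi=3, mid=3, val=35

Not found


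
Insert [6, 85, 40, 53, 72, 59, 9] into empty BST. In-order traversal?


Insert 6: root
Insert 85: R from 6
Insert 40: R from 6 -> L from 85
Insert 53: R from 6 -> L from 85 -> R from 40
Insert 72: R from 6 -> L from 85 -> R from 40 -> R from 53
Insert 59: R from 6 -> L from 85 -> R from 40 -> R from 53 -> L from 72
Insert 9: R from 6 -> L from 85 -> L from 40

In-order: [6, 9, 40, 53, 59, 72, 85]


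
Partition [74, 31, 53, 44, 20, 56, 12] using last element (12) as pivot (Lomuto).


Pivot: 12
Place pivot at 0: [12, 31, 53, 44, 20, 56, 74]

Partitioned: [12, 31, 53, 44, 20, 56, 74]


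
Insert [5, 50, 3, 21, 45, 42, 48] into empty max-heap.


Insert 5: [5]
Insert 50: [50, 5]
Insert 3: [50, 5, 3]
Insert 21: [50, 21, 3, 5]
Insert 45: [50, 45, 3, 5, 21]
Insert 42: [50, 45, 42, 5, 21, 3]
Insert 48: [50, 45, 48, 5, 21, 3, 42]

Final heap: [50, 45, 48, 5, 21, 3, 42]


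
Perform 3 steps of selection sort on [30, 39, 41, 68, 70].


Initial: [30, 39, 41, 68, 70]
Step 1: min=30 at 0
  Swap: [30, 39, 41, 68, 70]
Step 2: min=39 at 1
  Swap: [30, 39, 41, 68, 70]
Step 3: min=41 at 2
  Swap: [30, 39, 41, 68, 70]

After 3 steps: [30, 39, 41, 68, 70]


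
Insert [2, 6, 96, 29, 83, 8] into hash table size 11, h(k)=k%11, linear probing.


Insert 2: h=2 -> slot 2
Insert 6: h=6 -> slot 6
Insert 96: h=8 -> slot 8
Insert 29: h=7 -> slot 7
Insert 83: h=6, 3 probes -> slot 9
Insert 8: h=8, 2 probes -> slot 10

Table: [None, None, 2, None, None, None, 6, 29, 96, 83, 8]


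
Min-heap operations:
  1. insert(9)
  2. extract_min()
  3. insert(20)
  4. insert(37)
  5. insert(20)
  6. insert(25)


insert(9) -> [9]
extract_min()->9, []
insert(20) -> [20]
insert(37) -> [20, 37]
insert(20) -> [20, 37, 20]
insert(25) -> [20, 25, 20, 37]

Final heap: [20, 25, 20, 37]


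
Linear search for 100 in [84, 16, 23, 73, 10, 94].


i=0: 84!=100
i=1: 16!=100
i=2: 23!=100
i=3: 73!=100
i=4: 10!=100
i=5: 94!=100

Not found, 6 comps


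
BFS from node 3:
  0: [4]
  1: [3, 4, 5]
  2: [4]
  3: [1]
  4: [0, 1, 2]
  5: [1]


Visit 3, enqueue [1]
Visit 1, enqueue [4, 5]
Visit 4, enqueue [0, 2]
Visit 5, enqueue []
Visit 0, enqueue []
Visit 2, enqueue []

BFS order: [3, 1, 4, 5, 0, 2]


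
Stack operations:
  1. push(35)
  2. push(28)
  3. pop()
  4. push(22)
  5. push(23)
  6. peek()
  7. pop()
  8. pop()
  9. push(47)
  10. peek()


push(35) -> [35]
push(28) -> [35, 28]
pop()->28, [35]
push(22) -> [35, 22]
push(23) -> [35, 22, 23]
peek()->23
pop()->23, [35, 22]
pop()->22, [35]
push(47) -> [35, 47]
peek()->47

Final stack: [35, 47]


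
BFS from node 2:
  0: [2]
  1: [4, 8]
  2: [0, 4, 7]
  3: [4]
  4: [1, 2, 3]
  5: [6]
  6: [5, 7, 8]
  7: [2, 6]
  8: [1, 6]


Visit 2, enqueue [0, 4, 7]
Visit 0, enqueue []
Visit 4, enqueue [1, 3]
Visit 7, enqueue [6]
Visit 1, enqueue [8]
Visit 3, enqueue []
Visit 6, enqueue [5]
Visit 8, enqueue []
Visit 5, enqueue []

BFS order: [2, 0, 4, 7, 1, 3, 6, 8, 5]


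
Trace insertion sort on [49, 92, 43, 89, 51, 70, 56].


Initial: [49, 92, 43, 89, 51, 70, 56]
Insert 92: [49, 92, 43, 89, 51, 70, 56]
Insert 43: [43, 49, 92, 89, 51, 70, 56]
Insert 89: [43, 49, 89, 92, 51, 70, 56]
Insert 51: [43, 49, 51, 89, 92, 70, 56]
Insert 70: [43, 49, 51, 70, 89, 92, 56]
Insert 56: [43, 49, 51, 56, 70, 89, 92]

Sorted: [43, 49, 51, 56, 70, 89, 92]


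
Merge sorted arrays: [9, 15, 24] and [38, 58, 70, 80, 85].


Take 9 from A
Take 15 from A
Take 24 from A

Merged: [9, 15, 24, 38, 58, 70, 80, 85]


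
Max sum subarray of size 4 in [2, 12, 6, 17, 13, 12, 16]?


[0:4]: 37
[1:5]: 48
[2:6]: 48
[3:7]: 58

Max: 58 at [3:7]


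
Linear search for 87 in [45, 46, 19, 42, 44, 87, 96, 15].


i=0: 45!=87
i=1: 46!=87
i=2: 19!=87
i=3: 42!=87
i=4: 44!=87
i=5: 87==87 found!

Found at 5, 6 comps


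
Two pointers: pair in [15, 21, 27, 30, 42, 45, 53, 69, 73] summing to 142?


lo=0(15)+hi=8(73)=88
lo=1(21)+hi=8(73)=94
lo=2(27)+hi=8(73)=100
lo=3(30)+hi=8(73)=103
lo=4(42)+hi=8(73)=115
lo=5(45)+hi=8(73)=118
lo=6(53)+hi=8(73)=126
lo=7(69)+hi=8(73)=142

Yes: 69+73=142


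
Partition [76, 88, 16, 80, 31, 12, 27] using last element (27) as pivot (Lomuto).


Pivot: 27
  16 <= 27: swap -> [16, 88, 76, 80, 31, 12, 27]
  12 <= 27: swap -> [16, 12, 76, 80, 31, 88, 27]
Place pivot at 2: [16, 12, 27, 80, 31, 88, 76]

Partitioned: [16, 12, 27, 80, 31, 88, 76]


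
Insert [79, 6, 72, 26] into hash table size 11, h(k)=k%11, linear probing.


Insert 79: h=2 -> slot 2
Insert 6: h=6 -> slot 6
Insert 72: h=6, 1 probes -> slot 7
Insert 26: h=4 -> slot 4

Table: [None, None, 79, None, 26, None, 6, 72, None, None, None]


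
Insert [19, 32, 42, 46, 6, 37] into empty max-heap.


Insert 19: [19]
Insert 32: [32, 19]
Insert 42: [42, 19, 32]
Insert 46: [46, 42, 32, 19]
Insert 6: [46, 42, 32, 19, 6]
Insert 37: [46, 42, 37, 19, 6, 32]

Final heap: [46, 42, 37, 19, 6, 32]


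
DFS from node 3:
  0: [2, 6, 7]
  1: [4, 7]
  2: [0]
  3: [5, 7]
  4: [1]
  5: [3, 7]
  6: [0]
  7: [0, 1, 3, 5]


Visit 3, push [7, 5]
Visit 5, push [7]
Visit 7, push [1, 0]
Visit 0, push [6, 2]
Visit 2, push []
Visit 6, push []
Visit 1, push [4]
Visit 4, push []

DFS order: [3, 5, 7, 0, 2, 6, 1, 4]


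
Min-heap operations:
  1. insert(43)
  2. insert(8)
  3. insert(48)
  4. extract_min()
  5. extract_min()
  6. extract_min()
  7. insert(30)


insert(43) -> [43]
insert(8) -> [8, 43]
insert(48) -> [8, 43, 48]
extract_min()->8, [43, 48]
extract_min()->43, [48]
extract_min()->48, []
insert(30) -> [30]

Final heap: [30]


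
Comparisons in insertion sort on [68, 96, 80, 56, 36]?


Algorithm: insertion sort
Input: [68, 96, 80, 56, 36]
Sorted: [36, 56, 68, 80, 96]

10


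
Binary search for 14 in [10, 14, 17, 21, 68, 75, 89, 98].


Step 1: lo=0, hi=7, mid=3, val=21
Step 2: lo=0, hi=2, mid=1, val=14

Found at index 1


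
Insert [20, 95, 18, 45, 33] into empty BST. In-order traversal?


Insert 20: root
Insert 95: R from 20
Insert 18: L from 20
Insert 45: R from 20 -> L from 95
Insert 33: R from 20 -> L from 95 -> L from 45

In-order: [18, 20, 33, 45, 95]


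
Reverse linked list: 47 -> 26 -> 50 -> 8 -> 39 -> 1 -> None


Step 1: curr=47, set curr.next=prev(None) | reversed so far: 47
Step 2: curr=26, set curr.next=prev(47) | reversed so far: 26 -> 47
Step 3: curr=50, set curr.next=prev(26) | reversed so far: 50 -> 26 -> 47
Step 4: curr=8, set curr.next=prev(50) | reversed so far: 8 -> 50 -> 26 -> 47
Step 5: curr=39, set curr.next=prev(8) | reversed so far: 39 -> 8 -> 50 -> 26 -> 47
Step 6: curr=1, set curr.next=prev(39) | reversed so far: 1 -> 39 -> 8 -> 50 -> 26 -> 47

1 -> 39 -> 8 -> 50 -> 26 -> 47 -> None


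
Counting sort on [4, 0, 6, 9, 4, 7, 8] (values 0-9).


Input: [4, 0, 6, 9, 4, 7, 8]
Counts: [1, 0, 0, 0, 2, 0, 1, 1, 1, 1]

Sorted: [0, 4, 4, 6, 7, 8, 9]


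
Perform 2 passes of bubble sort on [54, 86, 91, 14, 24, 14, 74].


Initial: [54, 86, 91, 14, 24, 14, 74]
Pass 1: [54, 86, 14, 24, 14, 74, 91] (4 swaps)
Pass 2: [54, 14, 24, 14, 74, 86, 91] (4 swaps)

After 2 passes: [54, 14, 24, 14, 74, 86, 91]


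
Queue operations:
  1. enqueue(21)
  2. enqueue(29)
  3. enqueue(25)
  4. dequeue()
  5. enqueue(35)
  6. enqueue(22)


enqueue(21) -> [21]
enqueue(29) -> [21, 29]
enqueue(25) -> [21, 29, 25]
dequeue()->21, [29, 25]
enqueue(35) -> [29, 25, 35]
enqueue(22) -> [29, 25, 35, 22]

Final queue: [29, 25, 35, 22]


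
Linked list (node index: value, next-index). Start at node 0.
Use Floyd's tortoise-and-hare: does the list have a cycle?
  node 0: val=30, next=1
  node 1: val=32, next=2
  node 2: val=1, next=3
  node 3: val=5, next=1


Floyd's tortoise (slow, +1) and hare (fast, +2):
  init: slow=0, fast=0
  step 1: slow=1, fast=2
  step 2: slow=2, fast=1
  step 3: slow=3, fast=3
  slow == fast at node 3: cycle detected

Cycle: yes


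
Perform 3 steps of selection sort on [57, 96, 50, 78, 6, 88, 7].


Initial: [57, 96, 50, 78, 6, 88, 7]
Step 1: min=6 at 4
  Swap: [6, 96, 50, 78, 57, 88, 7]
Step 2: min=7 at 6
  Swap: [6, 7, 50, 78, 57, 88, 96]
Step 3: min=50 at 2
  Swap: [6, 7, 50, 78, 57, 88, 96]

After 3 steps: [6, 7, 50, 78, 57, 88, 96]


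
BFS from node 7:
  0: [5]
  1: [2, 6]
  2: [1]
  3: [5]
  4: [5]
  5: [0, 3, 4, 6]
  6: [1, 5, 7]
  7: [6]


Visit 7, enqueue [6]
Visit 6, enqueue [1, 5]
Visit 1, enqueue [2]
Visit 5, enqueue [0, 3, 4]
Visit 2, enqueue []
Visit 0, enqueue []
Visit 3, enqueue []
Visit 4, enqueue []

BFS order: [7, 6, 1, 5, 2, 0, 3, 4]


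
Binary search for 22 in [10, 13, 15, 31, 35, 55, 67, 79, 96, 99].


Step 1: lo=0, hi=9, mid=4, val=35
Step 2: lo=0, hi=3, mid=1, val=13
Step 3: lo=2, hi=3, mid=2, val=15
Step 4: lo=3, hi=3, mid=3, val=31

Not found


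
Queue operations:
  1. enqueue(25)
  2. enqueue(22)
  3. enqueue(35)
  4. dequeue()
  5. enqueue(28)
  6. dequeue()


enqueue(25) -> [25]
enqueue(22) -> [25, 22]
enqueue(35) -> [25, 22, 35]
dequeue()->25, [22, 35]
enqueue(28) -> [22, 35, 28]
dequeue()->22, [35, 28]

Final queue: [35, 28]


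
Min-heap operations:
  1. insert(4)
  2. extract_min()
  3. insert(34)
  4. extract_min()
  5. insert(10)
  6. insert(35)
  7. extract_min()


insert(4) -> [4]
extract_min()->4, []
insert(34) -> [34]
extract_min()->34, []
insert(10) -> [10]
insert(35) -> [10, 35]
extract_min()->10, [35]

Final heap: [35]


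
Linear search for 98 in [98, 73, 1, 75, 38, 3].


i=0: 98==98 found!

Found at 0, 1 comps


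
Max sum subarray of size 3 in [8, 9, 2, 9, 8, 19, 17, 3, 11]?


[0:3]: 19
[1:4]: 20
[2:5]: 19
[3:6]: 36
[4:7]: 44
[5:8]: 39
[6:9]: 31

Max: 44 at [4:7]


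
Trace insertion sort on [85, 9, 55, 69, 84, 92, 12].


Initial: [85, 9, 55, 69, 84, 92, 12]
Insert 9: [9, 85, 55, 69, 84, 92, 12]
Insert 55: [9, 55, 85, 69, 84, 92, 12]
Insert 69: [9, 55, 69, 85, 84, 92, 12]
Insert 84: [9, 55, 69, 84, 85, 92, 12]
Insert 92: [9, 55, 69, 84, 85, 92, 12]
Insert 12: [9, 12, 55, 69, 84, 85, 92]

Sorted: [9, 12, 55, 69, 84, 85, 92]


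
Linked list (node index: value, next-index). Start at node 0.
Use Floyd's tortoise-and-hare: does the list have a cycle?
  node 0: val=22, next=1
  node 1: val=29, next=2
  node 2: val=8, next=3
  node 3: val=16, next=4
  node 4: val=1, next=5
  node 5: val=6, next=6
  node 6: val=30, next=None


Floyd's tortoise (slow, +1) and hare (fast, +2):
  init: slow=0, fast=0
  step 1: slow=1, fast=2
  step 2: slow=2, fast=4
  step 3: slow=3, fast=6
  step 4: fast -> None, no cycle

Cycle: no


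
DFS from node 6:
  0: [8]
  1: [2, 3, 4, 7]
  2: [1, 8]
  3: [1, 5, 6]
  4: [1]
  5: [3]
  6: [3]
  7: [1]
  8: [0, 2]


Visit 6, push [3]
Visit 3, push [5, 1]
Visit 1, push [7, 4, 2]
Visit 2, push [8]
Visit 8, push [0]
Visit 0, push []
Visit 4, push []
Visit 7, push []
Visit 5, push []

DFS order: [6, 3, 1, 2, 8, 0, 4, 7, 5]


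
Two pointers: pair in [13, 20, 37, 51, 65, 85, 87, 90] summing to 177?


lo=0(13)+hi=7(90)=103
lo=1(20)+hi=7(90)=110
lo=2(37)+hi=7(90)=127
lo=3(51)+hi=7(90)=141
lo=4(65)+hi=7(90)=155
lo=5(85)+hi=7(90)=175
lo=6(87)+hi=7(90)=177

Yes: 87+90=177


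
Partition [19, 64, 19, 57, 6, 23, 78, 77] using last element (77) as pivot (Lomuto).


Pivot: 77
  19 <= 77: advance i (no swap)
  64 <= 77: advance i (no swap)
  19 <= 77: advance i (no swap)
  57 <= 77: advance i (no swap)
  6 <= 77: advance i (no swap)
  23 <= 77: advance i (no swap)
Place pivot at 6: [19, 64, 19, 57, 6, 23, 77, 78]

Partitioned: [19, 64, 19, 57, 6, 23, 77, 78]


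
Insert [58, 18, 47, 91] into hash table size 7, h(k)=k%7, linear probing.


Insert 58: h=2 -> slot 2
Insert 18: h=4 -> slot 4
Insert 47: h=5 -> slot 5
Insert 91: h=0 -> slot 0

Table: [91, None, 58, None, 18, 47, None]


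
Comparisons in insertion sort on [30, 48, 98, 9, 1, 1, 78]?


Algorithm: insertion sort
Input: [30, 48, 98, 9, 1, 1, 78]
Sorted: [1, 1, 9, 30, 48, 78, 98]

16


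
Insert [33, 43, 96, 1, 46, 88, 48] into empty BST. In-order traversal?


Insert 33: root
Insert 43: R from 33
Insert 96: R from 33 -> R from 43
Insert 1: L from 33
Insert 46: R from 33 -> R from 43 -> L from 96
Insert 88: R from 33 -> R from 43 -> L from 96 -> R from 46
Insert 48: R from 33 -> R from 43 -> L from 96 -> R from 46 -> L from 88

In-order: [1, 33, 43, 46, 48, 88, 96]


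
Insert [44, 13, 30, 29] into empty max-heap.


Insert 44: [44]
Insert 13: [44, 13]
Insert 30: [44, 13, 30]
Insert 29: [44, 29, 30, 13]

Final heap: [44, 29, 30, 13]


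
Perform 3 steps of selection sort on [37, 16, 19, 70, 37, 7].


Initial: [37, 16, 19, 70, 37, 7]
Step 1: min=7 at 5
  Swap: [7, 16, 19, 70, 37, 37]
Step 2: min=16 at 1
  Swap: [7, 16, 19, 70, 37, 37]
Step 3: min=19 at 2
  Swap: [7, 16, 19, 70, 37, 37]

After 3 steps: [7, 16, 19, 70, 37, 37]


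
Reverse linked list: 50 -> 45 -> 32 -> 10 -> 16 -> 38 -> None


Step 1: curr=50, set curr.next=prev(None) | reversed so far: 50
Step 2: curr=45, set curr.next=prev(50) | reversed so far: 45 -> 50
Step 3: curr=32, set curr.next=prev(45) | reversed so far: 32 -> 45 -> 50
Step 4: curr=10, set curr.next=prev(32) | reversed so far: 10 -> 32 -> 45 -> 50
Step 5: curr=16, set curr.next=prev(10) | reversed so far: 16 -> 10 -> 32 -> 45 -> 50
Step 6: curr=38, set curr.next=prev(16) | reversed so far: 38 -> 16 -> 10 -> 32 -> 45 -> 50

38 -> 16 -> 10 -> 32 -> 45 -> 50 -> None


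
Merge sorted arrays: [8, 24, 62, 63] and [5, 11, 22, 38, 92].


Take 5 from B
Take 8 from A
Take 11 from B
Take 22 from B
Take 24 from A
Take 38 from B
Take 62 from A
Take 63 from A

Merged: [5, 8, 11, 22, 24, 38, 62, 63, 92]


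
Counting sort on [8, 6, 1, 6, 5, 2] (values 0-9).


Input: [8, 6, 1, 6, 5, 2]
Counts: [0, 1, 1, 0, 0, 1, 2, 0, 1, 0]

Sorted: [1, 2, 5, 6, 6, 8]


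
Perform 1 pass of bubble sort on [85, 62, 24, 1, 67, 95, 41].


Initial: [85, 62, 24, 1, 67, 95, 41]
Pass 1: [62, 24, 1, 67, 85, 41, 95] (5 swaps)

After 1 pass: [62, 24, 1, 67, 85, 41, 95]


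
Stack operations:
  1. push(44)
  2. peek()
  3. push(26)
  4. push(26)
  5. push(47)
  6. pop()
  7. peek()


push(44) -> [44]
peek()->44
push(26) -> [44, 26]
push(26) -> [44, 26, 26]
push(47) -> [44, 26, 26, 47]
pop()->47, [44, 26, 26]
peek()->26

Final stack: [44, 26, 26]


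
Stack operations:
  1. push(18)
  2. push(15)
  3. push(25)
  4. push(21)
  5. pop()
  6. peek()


push(18) -> [18]
push(15) -> [18, 15]
push(25) -> [18, 15, 25]
push(21) -> [18, 15, 25, 21]
pop()->21, [18, 15, 25]
peek()->25

Final stack: [18, 15, 25]


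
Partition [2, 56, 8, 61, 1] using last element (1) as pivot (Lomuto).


Pivot: 1
Place pivot at 0: [1, 56, 8, 61, 2]

Partitioned: [1, 56, 8, 61, 2]


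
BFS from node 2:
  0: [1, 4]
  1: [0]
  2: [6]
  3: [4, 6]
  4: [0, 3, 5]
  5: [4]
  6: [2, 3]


Visit 2, enqueue [6]
Visit 6, enqueue [3]
Visit 3, enqueue [4]
Visit 4, enqueue [0, 5]
Visit 0, enqueue [1]
Visit 5, enqueue []
Visit 1, enqueue []

BFS order: [2, 6, 3, 4, 0, 5, 1]


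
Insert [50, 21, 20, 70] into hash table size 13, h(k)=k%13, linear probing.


Insert 50: h=11 -> slot 11
Insert 21: h=8 -> slot 8
Insert 20: h=7 -> slot 7
Insert 70: h=5 -> slot 5

Table: [None, None, None, None, None, 70, None, 20, 21, None, None, 50, None]


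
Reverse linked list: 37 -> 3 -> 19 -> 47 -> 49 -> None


Step 1: curr=37, set curr.next=prev(None) | reversed so far: 37
Step 2: curr=3, set curr.next=prev(37) | reversed so far: 3 -> 37
Step 3: curr=19, set curr.next=prev(3) | reversed so far: 19 -> 3 -> 37
Step 4: curr=47, set curr.next=prev(19) | reversed so far: 47 -> 19 -> 3 -> 37
Step 5: curr=49, set curr.next=prev(47) | reversed so far: 49 -> 47 -> 19 -> 3 -> 37

49 -> 47 -> 19 -> 3 -> 37 -> None


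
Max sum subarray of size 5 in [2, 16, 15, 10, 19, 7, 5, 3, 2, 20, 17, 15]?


[0:5]: 62
[1:6]: 67
[2:7]: 56
[3:8]: 44
[4:9]: 36
[5:10]: 37
[6:11]: 47
[7:12]: 57

Max: 67 at [1:6]


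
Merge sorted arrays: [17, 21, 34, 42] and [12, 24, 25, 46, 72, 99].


Take 12 from B
Take 17 from A
Take 21 from A
Take 24 from B
Take 25 from B
Take 34 from A
Take 42 from A

Merged: [12, 17, 21, 24, 25, 34, 42, 46, 72, 99]


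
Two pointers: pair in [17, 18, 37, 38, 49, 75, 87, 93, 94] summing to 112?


lo=0(17)+hi=8(94)=111
lo=1(18)+hi=8(94)=112

Yes: 18+94=112


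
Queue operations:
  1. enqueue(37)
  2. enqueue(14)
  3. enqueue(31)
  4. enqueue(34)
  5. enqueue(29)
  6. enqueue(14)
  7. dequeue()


enqueue(37) -> [37]
enqueue(14) -> [37, 14]
enqueue(31) -> [37, 14, 31]
enqueue(34) -> [37, 14, 31, 34]
enqueue(29) -> [37, 14, 31, 34, 29]
enqueue(14) -> [37, 14, 31, 34, 29, 14]
dequeue()->37, [14, 31, 34, 29, 14]

Final queue: [14, 31, 34, 29, 14]


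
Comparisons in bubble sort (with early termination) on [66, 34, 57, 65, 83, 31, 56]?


Algorithm: bubble sort (with early termination)
Input: [66, 34, 57, 65, 83, 31, 56]
Sorted: [31, 34, 56, 57, 65, 66, 83]

21


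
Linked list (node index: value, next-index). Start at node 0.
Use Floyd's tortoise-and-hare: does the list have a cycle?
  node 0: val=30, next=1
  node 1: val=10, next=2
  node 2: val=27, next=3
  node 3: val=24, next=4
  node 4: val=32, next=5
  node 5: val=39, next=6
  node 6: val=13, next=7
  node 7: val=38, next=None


Floyd's tortoise (slow, +1) and hare (fast, +2):
  init: slow=0, fast=0
  step 1: slow=1, fast=2
  step 2: slow=2, fast=4
  step 3: slow=3, fast=6
  step 4: fast 6->7->None, no cycle

Cycle: no


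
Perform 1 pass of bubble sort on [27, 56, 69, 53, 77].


Initial: [27, 56, 69, 53, 77]
Pass 1: [27, 56, 53, 69, 77] (1 swaps)

After 1 pass: [27, 56, 53, 69, 77]


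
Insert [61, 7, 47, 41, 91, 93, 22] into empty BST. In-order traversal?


Insert 61: root
Insert 7: L from 61
Insert 47: L from 61 -> R from 7
Insert 41: L from 61 -> R from 7 -> L from 47
Insert 91: R from 61
Insert 93: R from 61 -> R from 91
Insert 22: L from 61 -> R from 7 -> L from 47 -> L from 41

In-order: [7, 22, 41, 47, 61, 91, 93]


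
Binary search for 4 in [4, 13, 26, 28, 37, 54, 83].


Step 1: lo=0, hi=6, mid=3, val=28
Step 2: lo=0, hi=2, mid=1, val=13
Step 3: lo=0, hi=0, mid=0, val=4

Found at index 0


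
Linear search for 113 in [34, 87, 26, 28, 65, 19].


i=0: 34!=113
i=1: 87!=113
i=2: 26!=113
i=3: 28!=113
i=4: 65!=113
i=5: 19!=113

Not found, 6 comps
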